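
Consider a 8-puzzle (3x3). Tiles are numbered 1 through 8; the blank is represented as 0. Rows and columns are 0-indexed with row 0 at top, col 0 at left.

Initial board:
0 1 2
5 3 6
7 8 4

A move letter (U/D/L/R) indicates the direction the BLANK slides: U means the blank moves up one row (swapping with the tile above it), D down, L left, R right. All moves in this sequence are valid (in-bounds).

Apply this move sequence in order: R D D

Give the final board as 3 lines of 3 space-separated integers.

Answer: 1 3 2
5 8 6
7 0 4

Derivation:
After move 1 (R):
1 0 2
5 3 6
7 8 4

After move 2 (D):
1 3 2
5 0 6
7 8 4

After move 3 (D):
1 3 2
5 8 6
7 0 4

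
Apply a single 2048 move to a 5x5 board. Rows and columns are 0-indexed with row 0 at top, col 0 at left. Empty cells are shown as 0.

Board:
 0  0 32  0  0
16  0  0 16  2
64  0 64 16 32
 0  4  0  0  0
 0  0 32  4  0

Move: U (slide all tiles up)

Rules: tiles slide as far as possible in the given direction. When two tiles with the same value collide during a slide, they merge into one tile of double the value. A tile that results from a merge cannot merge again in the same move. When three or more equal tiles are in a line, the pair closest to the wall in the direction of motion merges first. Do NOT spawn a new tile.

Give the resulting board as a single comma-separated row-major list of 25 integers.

Slide up:
col 0: [0, 16, 64, 0, 0] -> [16, 64, 0, 0, 0]
col 1: [0, 0, 0, 4, 0] -> [4, 0, 0, 0, 0]
col 2: [32, 0, 64, 0, 32] -> [32, 64, 32, 0, 0]
col 3: [0, 16, 16, 0, 4] -> [32, 4, 0, 0, 0]
col 4: [0, 2, 32, 0, 0] -> [2, 32, 0, 0, 0]

Answer: 16, 4, 32, 32, 2, 64, 0, 64, 4, 32, 0, 0, 32, 0, 0, 0, 0, 0, 0, 0, 0, 0, 0, 0, 0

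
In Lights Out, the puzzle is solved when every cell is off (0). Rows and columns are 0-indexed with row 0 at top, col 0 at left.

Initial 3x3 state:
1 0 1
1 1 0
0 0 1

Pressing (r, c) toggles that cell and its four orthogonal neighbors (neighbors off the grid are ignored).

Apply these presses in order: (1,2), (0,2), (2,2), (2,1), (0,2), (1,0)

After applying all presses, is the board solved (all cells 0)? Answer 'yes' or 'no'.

Answer: yes

Derivation:
After press 1 at (1,2):
1 0 0
1 0 1
0 0 0

After press 2 at (0,2):
1 1 1
1 0 0
0 0 0

After press 3 at (2,2):
1 1 1
1 0 1
0 1 1

After press 4 at (2,1):
1 1 1
1 1 1
1 0 0

After press 5 at (0,2):
1 0 0
1 1 0
1 0 0

After press 6 at (1,0):
0 0 0
0 0 0
0 0 0

Lights still on: 0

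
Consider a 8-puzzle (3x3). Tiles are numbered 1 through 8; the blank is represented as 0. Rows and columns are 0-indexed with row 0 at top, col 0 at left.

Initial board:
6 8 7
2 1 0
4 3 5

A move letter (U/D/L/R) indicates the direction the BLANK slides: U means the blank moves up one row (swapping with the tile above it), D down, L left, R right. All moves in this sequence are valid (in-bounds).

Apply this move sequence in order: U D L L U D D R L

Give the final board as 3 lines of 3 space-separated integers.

After move 1 (U):
6 8 0
2 1 7
4 3 5

After move 2 (D):
6 8 7
2 1 0
4 3 5

After move 3 (L):
6 8 7
2 0 1
4 3 5

After move 4 (L):
6 8 7
0 2 1
4 3 5

After move 5 (U):
0 8 7
6 2 1
4 3 5

After move 6 (D):
6 8 7
0 2 1
4 3 5

After move 7 (D):
6 8 7
4 2 1
0 3 5

After move 8 (R):
6 8 7
4 2 1
3 0 5

After move 9 (L):
6 8 7
4 2 1
0 3 5

Answer: 6 8 7
4 2 1
0 3 5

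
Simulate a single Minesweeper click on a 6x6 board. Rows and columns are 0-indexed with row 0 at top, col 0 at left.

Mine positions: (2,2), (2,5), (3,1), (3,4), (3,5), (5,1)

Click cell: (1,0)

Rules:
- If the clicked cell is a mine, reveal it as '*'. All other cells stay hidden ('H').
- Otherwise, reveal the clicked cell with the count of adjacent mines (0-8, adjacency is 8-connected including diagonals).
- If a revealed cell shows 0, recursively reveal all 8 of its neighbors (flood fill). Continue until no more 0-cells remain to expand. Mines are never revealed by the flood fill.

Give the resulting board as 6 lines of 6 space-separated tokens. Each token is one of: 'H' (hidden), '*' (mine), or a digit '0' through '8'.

0 0 0 0 0 0
0 1 1 1 1 1
1 2 H H H H
H H H H H H
H H H H H H
H H H H H H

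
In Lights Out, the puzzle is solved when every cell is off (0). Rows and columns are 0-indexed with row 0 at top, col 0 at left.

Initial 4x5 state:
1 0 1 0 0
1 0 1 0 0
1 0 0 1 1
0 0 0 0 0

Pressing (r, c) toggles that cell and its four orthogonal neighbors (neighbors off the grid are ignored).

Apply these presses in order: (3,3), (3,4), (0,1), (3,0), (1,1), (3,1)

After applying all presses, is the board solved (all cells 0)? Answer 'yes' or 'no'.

Answer: yes

Derivation:
After press 1 at (3,3):
1 0 1 0 0
1 0 1 0 0
1 0 0 0 1
0 0 1 1 1

After press 2 at (3,4):
1 0 1 0 0
1 0 1 0 0
1 0 0 0 0
0 0 1 0 0

After press 3 at (0,1):
0 1 0 0 0
1 1 1 0 0
1 0 0 0 0
0 0 1 0 0

After press 4 at (3,0):
0 1 0 0 0
1 1 1 0 0
0 0 0 0 0
1 1 1 0 0

After press 5 at (1,1):
0 0 0 0 0
0 0 0 0 0
0 1 0 0 0
1 1 1 0 0

After press 6 at (3,1):
0 0 0 0 0
0 0 0 0 0
0 0 0 0 0
0 0 0 0 0

Lights still on: 0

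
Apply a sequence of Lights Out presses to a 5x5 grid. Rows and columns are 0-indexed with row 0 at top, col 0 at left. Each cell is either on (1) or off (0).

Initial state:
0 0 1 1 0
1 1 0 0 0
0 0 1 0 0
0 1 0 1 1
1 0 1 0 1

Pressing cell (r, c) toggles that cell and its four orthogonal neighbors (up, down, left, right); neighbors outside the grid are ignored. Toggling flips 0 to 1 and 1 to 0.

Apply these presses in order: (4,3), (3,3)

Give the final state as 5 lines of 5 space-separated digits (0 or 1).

Answer: 0 0 1 1 0
1 1 0 0 0
0 0 1 1 0
0 1 1 1 0
1 0 0 0 0

Derivation:
After press 1 at (4,3):
0 0 1 1 0
1 1 0 0 0
0 0 1 0 0
0 1 0 0 1
1 0 0 1 0

After press 2 at (3,3):
0 0 1 1 0
1 1 0 0 0
0 0 1 1 0
0 1 1 1 0
1 0 0 0 0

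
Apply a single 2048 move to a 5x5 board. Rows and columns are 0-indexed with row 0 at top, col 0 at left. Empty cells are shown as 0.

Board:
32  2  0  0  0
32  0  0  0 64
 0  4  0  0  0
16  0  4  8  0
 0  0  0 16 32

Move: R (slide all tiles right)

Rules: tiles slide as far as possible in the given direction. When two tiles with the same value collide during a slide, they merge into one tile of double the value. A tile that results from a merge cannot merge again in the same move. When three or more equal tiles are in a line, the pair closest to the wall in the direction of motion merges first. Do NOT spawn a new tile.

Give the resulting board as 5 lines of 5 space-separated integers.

Answer:  0  0  0 32  2
 0  0  0 32 64
 0  0  0  0  4
 0  0 16  4  8
 0  0  0 16 32

Derivation:
Slide right:
row 0: [32, 2, 0, 0, 0] -> [0, 0, 0, 32, 2]
row 1: [32, 0, 0, 0, 64] -> [0, 0, 0, 32, 64]
row 2: [0, 4, 0, 0, 0] -> [0, 0, 0, 0, 4]
row 3: [16, 0, 4, 8, 0] -> [0, 0, 16, 4, 8]
row 4: [0, 0, 0, 16, 32] -> [0, 0, 0, 16, 32]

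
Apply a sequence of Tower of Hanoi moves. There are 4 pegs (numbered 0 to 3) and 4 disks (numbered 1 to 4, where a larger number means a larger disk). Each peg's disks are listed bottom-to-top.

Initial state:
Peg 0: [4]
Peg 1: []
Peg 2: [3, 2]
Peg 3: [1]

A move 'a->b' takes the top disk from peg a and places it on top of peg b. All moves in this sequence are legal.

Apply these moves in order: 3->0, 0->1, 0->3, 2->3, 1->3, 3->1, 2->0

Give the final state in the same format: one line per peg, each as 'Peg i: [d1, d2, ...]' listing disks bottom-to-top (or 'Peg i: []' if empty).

Answer: Peg 0: [3]
Peg 1: [1]
Peg 2: []
Peg 3: [4, 2]

Derivation:
After move 1 (3->0):
Peg 0: [4, 1]
Peg 1: []
Peg 2: [3, 2]
Peg 3: []

After move 2 (0->1):
Peg 0: [4]
Peg 1: [1]
Peg 2: [3, 2]
Peg 3: []

After move 3 (0->3):
Peg 0: []
Peg 1: [1]
Peg 2: [3, 2]
Peg 3: [4]

After move 4 (2->3):
Peg 0: []
Peg 1: [1]
Peg 2: [3]
Peg 3: [4, 2]

After move 5 (1->3):
Peg 0: []
Peg 1: []
Peg 2: [3]
Peg 3: [4, 2, 1]

After move 6 (3->1):
Peg 0: []
Peg 1: [1]
Peg 2: [3]
Peg 3: [4, 2]

After move 7 (2->0):
Peg 0: [3]
Peg 1: [1]
Peg 2: []
Peg 3: [4, 2]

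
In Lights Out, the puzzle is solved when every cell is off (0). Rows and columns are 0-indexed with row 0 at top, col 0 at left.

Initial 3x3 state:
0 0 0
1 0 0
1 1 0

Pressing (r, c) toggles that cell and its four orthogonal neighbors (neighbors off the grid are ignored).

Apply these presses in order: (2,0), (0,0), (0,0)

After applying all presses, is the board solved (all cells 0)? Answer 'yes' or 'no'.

Answer: yes

Derivation:
After press 1 at (2,0):
0 0 0
0 0 0
0 0 0

After press 2 at (0,0):
1 1 0
1 0 0
0 0 0

After press 3 at (0,0):
0 0 0
0 0 0
0 0 0

Lights still on: 0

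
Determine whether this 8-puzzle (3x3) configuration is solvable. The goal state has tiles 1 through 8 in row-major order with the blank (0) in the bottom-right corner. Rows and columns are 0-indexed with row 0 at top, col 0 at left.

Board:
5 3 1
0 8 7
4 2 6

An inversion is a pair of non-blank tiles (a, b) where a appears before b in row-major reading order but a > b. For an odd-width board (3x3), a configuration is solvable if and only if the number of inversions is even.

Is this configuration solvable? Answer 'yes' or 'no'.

Inversions (pairs i<j in row-major order where tile[i] > tile[j] > 0): 14
14 is even, so the puzzle is solvable.

Answer: yes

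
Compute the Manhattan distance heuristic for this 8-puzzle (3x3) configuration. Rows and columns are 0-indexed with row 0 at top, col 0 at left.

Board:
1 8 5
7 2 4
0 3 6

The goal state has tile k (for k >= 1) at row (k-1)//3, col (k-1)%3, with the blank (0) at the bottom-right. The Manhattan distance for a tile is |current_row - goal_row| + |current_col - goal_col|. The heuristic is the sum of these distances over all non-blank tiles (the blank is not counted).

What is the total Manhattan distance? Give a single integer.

Answer: 12

Derivation:
Tile 1: at (0,0), goal (0,0), distance |0-0|+|0-0| = 0
Tile 8: at (0,1), goal (2,1), distance |0-2|+|1-1| = 2
Tile 5: at (0,2), goal (1,1), distance |0-1|+|2-1| = 2
Tile 7: at (1,0), goal (2,0), distance |1-2|+|0-0| = 1
Tile 2: at (1,1), goal (0,1), distance |1-0|+|1-1| = 1
Tile 4: at (1,2), goal (1,0), distance |1-1|+|2-0| = 2
Tile 3: at (2,1), goal (0,2), distance |2-0|+|1-2| = 3
Tile 6: at (2,2), goal (1,2), distance |2-1|+|2-2| = 1
Sum: 0 + 2 + 2 + 1 + 1 + 2 + 3 + 1 = 12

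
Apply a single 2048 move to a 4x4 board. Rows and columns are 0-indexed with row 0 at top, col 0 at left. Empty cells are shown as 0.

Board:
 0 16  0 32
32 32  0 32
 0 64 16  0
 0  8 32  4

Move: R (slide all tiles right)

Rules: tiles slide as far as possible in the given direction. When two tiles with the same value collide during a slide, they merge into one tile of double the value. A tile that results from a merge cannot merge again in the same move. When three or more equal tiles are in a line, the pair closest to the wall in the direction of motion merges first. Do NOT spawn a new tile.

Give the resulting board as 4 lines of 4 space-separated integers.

Slide right:
row 0: [0, 16, 0, 32] -> [0, 0, 16, 32]
row 1: [32, 32, 0, 32] -> [0, 0, 32, 64]
row 2: [0, 64, 16, 0] -> [0, 0, 64, 16]
row 3: [0, 8, 32, 4] -> [0, 8, 32, 4]

Answer:  0  0 16 32
 0  0 32 64
 0  0 64 16
 0  8 32  4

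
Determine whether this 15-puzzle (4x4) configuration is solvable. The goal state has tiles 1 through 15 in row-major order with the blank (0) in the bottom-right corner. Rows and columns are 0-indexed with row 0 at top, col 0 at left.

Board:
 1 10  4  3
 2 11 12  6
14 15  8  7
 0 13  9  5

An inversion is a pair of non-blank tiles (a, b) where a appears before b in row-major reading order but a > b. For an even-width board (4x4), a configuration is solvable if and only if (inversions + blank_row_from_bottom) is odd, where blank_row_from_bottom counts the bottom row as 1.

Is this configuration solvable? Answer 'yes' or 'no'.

Answer: yes

Derivation:
Inversions: 38
Blank is in row 3 (0-indexed from top), which is row 1 counting from the bottom (bottom = 1).
38 + 1 = 39, which is odd, so the puzzle is solvable.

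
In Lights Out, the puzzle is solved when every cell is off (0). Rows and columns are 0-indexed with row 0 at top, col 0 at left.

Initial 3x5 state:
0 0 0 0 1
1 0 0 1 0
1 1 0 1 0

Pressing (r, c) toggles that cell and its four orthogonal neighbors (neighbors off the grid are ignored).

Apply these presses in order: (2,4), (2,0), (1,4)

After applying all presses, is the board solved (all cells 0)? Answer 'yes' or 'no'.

Answer: yes

Derivation:
After press 1 at (2,4):
0 0 0 0 1
1 0 0 1 1
1 1 0 0 1

After press 2 at (2,0):
0 0 0 0 1
0 0 0 1 1
0 0 0 0 1

After press 3 at (1,4):
0 0 0 0 0
0 0 0 0 0
0 0 0 0 0

Lights still on: 0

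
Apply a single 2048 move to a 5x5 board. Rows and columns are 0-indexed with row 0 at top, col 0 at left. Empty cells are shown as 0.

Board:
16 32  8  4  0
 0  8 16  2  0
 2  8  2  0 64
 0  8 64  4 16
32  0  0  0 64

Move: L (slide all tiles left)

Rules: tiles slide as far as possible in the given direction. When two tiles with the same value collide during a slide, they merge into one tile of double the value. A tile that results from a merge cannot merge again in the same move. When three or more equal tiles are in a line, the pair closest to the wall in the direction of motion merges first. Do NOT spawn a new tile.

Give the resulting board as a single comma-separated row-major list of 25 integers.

Slide left:
row 0: [16, 32, 8, 4, 0] -> [16, 32, 8, 4, 0]
row 1: [0, 8, 16, 2, 0] -> [8, 16, 2, 0, 0]
row 2: [2, 8, 2, 0, 64] -> [2, 8, 2, 64, 0]
row 3: [0, 8, 64, 4, 16] -> [8, 64, 4, 16, 0]
row 4: [32, 0, 0, 0, 64] -> [32, 64, 0, 0, 0]

Answer: 16, 32, 8, 4, 0, 8, 16, 2, 0, 0, 2, 8, 2, 64, 0, 8, 64, 4, 16, 0, 32, 64, 0, 0, 0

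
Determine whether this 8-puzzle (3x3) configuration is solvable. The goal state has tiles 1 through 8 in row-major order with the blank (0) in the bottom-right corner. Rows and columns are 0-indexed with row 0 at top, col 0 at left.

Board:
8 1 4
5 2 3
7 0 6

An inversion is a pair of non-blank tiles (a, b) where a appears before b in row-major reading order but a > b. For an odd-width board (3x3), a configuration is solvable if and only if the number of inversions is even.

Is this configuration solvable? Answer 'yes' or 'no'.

Inversions (pairs i<j in row-major order where tile[i] > tile[j] > 0): 12
12 is even, so the puzzle is solvable.

Answer: yes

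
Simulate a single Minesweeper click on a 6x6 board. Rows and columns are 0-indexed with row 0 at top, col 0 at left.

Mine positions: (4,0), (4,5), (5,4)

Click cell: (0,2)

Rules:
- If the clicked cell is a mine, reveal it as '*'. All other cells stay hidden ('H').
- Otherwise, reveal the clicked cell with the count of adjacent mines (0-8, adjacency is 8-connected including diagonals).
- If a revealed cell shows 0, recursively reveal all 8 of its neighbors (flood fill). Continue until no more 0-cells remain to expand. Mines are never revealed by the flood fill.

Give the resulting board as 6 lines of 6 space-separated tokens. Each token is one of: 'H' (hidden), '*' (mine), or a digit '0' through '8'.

0 0 0 0 0 0
0 0 0 0 0 0
0 0 0 0 0 0
1 1 0 0 1 1
H 1 0 1 2 H
H 1 0 1 H H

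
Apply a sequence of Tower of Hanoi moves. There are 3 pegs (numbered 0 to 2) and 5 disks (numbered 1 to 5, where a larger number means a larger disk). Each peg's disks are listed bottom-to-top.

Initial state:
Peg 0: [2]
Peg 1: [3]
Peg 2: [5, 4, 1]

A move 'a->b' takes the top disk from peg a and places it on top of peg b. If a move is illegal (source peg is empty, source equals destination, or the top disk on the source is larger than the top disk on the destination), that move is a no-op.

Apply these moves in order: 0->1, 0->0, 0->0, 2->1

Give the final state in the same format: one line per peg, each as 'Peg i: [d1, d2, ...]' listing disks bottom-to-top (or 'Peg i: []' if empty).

Answer: Peg 0: []
Peg 1: [3, 2, 1]
Peg 2: [5, 4]

Derivation:
After move 1 (0->1):
Peg 0: []
Peg 1: [3, 2]
Peg 2: [5, 4, 1]

After move 2 (0->0):
Peg 0: []
Peg 1: [3, 2]
Peg 2: [5, 4, 1]

After move 3 (0->0):
Peg 0: []
Peg 1: [3, 2]
Peg 2: [5, 4, 1]

After move 4 (2->1):
Peg 0: []
Peg 1: [3, 2, 1]
Peg 2: [5, 4]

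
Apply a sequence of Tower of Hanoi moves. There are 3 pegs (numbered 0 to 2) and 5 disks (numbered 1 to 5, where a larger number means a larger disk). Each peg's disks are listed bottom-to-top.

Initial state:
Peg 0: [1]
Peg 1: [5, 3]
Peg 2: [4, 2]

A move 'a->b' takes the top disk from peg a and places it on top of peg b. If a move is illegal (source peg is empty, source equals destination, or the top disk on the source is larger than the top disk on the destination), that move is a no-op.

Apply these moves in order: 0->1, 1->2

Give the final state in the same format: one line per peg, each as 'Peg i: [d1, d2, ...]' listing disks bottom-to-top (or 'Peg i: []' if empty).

Answer: Peg 0: []
Peg 1: [5, 3]
Peg 2: [4, 2, 1]

Derivation:
After move 1 (0->1):
Peg 0: []
Peg 1: [5, 3, 1]
Peg 2: [4, 2]

After move 2 (1->2):
Peg 0: []
Peg 1: [5, 3]
Peg 2: [4, 2, 1]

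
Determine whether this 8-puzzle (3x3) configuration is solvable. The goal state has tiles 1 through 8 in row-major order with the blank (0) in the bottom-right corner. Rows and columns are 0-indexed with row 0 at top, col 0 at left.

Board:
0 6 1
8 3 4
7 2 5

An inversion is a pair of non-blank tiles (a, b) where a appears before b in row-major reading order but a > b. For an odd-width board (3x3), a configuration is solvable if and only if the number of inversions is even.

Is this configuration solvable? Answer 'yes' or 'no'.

Answer: yes

Derivation:
Inversions (pairs i<j in row-major order where tile[i] > tile[j] > 0): 14
14 is even, so the puzzle is solvable.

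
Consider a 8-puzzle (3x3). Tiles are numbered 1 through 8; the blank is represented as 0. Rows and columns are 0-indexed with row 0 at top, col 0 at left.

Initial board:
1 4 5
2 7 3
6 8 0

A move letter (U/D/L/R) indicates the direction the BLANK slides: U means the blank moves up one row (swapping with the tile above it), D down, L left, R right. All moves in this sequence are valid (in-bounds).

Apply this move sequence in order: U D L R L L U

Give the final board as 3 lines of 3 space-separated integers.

After move 1 (U):
1 4 5
2 7 0
6 8 3

After move 2 (D):
1 4 5
2 7 3
6 8 0

After move 3 (L):
1 4 5
2 7 3
6 0 8

After move 4 (R):
1 4 5
2 7 3
6 8 0

After move 5 (L):
1 4 5
2 7 3
6 0 8

After move 6 (L):
1 4 5
2 7 3
0 6 8

After move 7 (U):
1 4 5
0 7 3
2 6 8

Answer: 1 4 5
0 7 3
2 6 8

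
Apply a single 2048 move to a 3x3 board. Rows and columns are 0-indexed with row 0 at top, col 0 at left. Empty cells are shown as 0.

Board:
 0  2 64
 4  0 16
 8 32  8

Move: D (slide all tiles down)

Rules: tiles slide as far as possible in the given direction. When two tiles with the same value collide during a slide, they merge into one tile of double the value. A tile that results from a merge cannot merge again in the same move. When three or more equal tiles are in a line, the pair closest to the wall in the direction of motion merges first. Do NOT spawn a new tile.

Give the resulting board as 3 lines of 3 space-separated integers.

Slide down:
col 0: [0, 4, 8] -> [0, 4, 8]
col 1: [2, 0, 32] -> [0, 2, 32]
col 2: [64, 16, 8] -> [64, 16, 8]

Answer:  0  0 64
 4  2 16
 8 32  8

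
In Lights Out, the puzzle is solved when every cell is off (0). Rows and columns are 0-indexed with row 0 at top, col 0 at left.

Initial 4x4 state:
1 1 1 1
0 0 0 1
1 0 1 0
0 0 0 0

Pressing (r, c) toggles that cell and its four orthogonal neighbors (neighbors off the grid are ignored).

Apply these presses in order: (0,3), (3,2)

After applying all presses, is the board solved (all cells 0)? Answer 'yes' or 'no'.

Answer: no

Derivation:
After press 1 at (0,3):
1 1 0 0
0 0 0 0
1 0 1 0
0 0 0 0

After press 2 at (3,2):
1 1 0 0
0 0 0 0
1 0 0 0
0 1 1 1

Lights still on: 6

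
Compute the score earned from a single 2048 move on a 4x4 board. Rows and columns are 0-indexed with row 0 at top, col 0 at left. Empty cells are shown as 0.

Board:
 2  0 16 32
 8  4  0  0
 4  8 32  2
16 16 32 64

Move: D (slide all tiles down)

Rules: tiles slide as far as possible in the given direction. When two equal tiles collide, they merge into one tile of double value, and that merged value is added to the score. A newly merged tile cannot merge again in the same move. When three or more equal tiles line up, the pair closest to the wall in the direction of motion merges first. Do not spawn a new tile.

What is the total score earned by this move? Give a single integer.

Slide down:
col 0: [2, 8, 4, 16] -> [2, 8, 4, 16]  score +0 (running 0)
col 1: [0, 4, 8, 16] -> [0, 4, 8, 16]  score +0 (running 0)
col 2: [16, 0, 32, 32] -> [0, 0, 16, 64]  score +64 (running 64)
col 3: [32, 0, 2, 64] -> [0, 32, 2, 64]  score +0 (running 64)
Board after move:
 2  0  0  0
 8  4  0 32
 4  8 16  2
16 16 64 64

Answer: 64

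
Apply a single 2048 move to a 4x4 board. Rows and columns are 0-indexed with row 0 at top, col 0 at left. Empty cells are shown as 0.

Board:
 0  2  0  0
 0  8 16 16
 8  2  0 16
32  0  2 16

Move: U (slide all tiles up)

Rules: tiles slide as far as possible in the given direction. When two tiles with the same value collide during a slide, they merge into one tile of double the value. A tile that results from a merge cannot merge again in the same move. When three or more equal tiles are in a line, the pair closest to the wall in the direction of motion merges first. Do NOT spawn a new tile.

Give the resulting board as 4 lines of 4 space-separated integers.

Answer:  8  2 16 32
32  8  2 16
 0  2  0  0
 0  0  0  0

Derivation:
Slide up:
col 0: [0, 0, 8, 32] -> [8, 32, 0, 0]
col 1: [2, 8, 2, 0] -> [2, 8, 2, 0]
col 2: [0, 16, 0, 2] -> [16, 2, 0, 0]
col 3: [0, 16, 16, 16] -> [32, 16, 0, 0]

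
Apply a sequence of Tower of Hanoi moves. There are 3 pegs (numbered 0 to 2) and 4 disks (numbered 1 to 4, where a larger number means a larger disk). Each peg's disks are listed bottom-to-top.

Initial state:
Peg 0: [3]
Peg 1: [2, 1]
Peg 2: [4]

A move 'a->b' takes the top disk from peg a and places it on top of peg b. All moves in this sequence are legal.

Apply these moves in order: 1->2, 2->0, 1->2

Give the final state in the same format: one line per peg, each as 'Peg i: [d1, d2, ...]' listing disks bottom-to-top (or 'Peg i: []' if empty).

Answer: Peg 0: [3, 1]
Peg 1: []
Peg 2: [4, 2]

Derivation:
After move 1 (1->2):
Peg 0: [3]
Peg 1: [2]
Peg 2: [4, 1]

After move 2 (2->0):
Peg 0: [3, 1]
Peg 1: [2]
Peg 2: [4]

After move 3 (1->2):
Peg 0: [3, 1]
Peg 1: []
Peg 2: [4, 2]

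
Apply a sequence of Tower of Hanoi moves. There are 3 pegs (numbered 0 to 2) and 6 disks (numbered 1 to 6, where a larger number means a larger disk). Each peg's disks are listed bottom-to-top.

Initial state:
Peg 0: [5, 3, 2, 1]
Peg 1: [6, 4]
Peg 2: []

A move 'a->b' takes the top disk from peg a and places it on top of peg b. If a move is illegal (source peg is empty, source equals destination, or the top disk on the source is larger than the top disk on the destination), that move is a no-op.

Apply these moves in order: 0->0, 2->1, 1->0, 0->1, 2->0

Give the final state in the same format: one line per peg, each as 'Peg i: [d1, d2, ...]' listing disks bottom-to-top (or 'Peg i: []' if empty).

Answer: Peg 0: [5, 3, 2]
Peg 1: [6, 4, 1]
Peg 2: []

Derivation:
After move 1 (0->0):
Peg 0: [5, 3, 2, 1]
Peg 1: [6, 4]
Peg 2: []

After move 2 (2->1):
Peg 0: [5, 3, 2, 1]
Peg 1: [6, 4]
Peg 2: []

After move 3 (1->0):
Peg 0: [5, 3, 2, 1]
Peg 1: [6, 4]
Peg 2: []

After move 4 (0->1):
Peg 0: [5, 3, 2]
Peg 1: [6, 4, 1]
Peg 2: []

After move 5 (2->0):
Peg 0: [5, 3, 2]
Peg 1: [6, 4, 1]
Peg 2: []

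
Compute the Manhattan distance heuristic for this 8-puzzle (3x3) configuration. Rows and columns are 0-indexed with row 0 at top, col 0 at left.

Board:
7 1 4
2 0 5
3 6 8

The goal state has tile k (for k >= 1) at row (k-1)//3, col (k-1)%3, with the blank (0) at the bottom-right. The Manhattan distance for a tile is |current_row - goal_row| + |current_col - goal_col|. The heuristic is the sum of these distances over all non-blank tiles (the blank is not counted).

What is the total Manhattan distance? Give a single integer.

Answer: 16

Derivation:
Tile 7: (0,0)->(2,0) = 2
Tile 1: (0,1)->(0,0) = 1
Tile 4: (0,2)->(1,0) = 3
Tile 2: (1,0)->(0,1) = 2
Tile 5: (1,2)->(1,1) = 1
Tile 3: (2,0)->(0,2) = 4
Tile 6: (2,1)->(1,2) = 2
Tile 8: (2,2)->(2,1) = 1
Sum: 2 + 1 + 3 + 2 + 1 + 4 + 2 + 1 = 16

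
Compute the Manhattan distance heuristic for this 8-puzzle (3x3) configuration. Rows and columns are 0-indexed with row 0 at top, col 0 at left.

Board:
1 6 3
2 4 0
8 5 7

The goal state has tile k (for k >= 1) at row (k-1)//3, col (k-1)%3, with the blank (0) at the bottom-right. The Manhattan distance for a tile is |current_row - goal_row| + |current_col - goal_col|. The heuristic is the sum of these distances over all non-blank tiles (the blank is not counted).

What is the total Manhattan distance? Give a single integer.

Answer: 9

Derivation:
Tile 1: (0,0)->(0,0) = 0
Tile 6: (0,1)->(1,2) = 2
Tile 3: (0,2)->(0,2) = 0
Tile 2: (1,0)->(0,1) = 2
Tile 4: (1,1)->(1,0) = 1
Tile 8: (2,0)->(2,1) = 1
Tile 5: (2,1)->(1,1) = 1
Tile 7: (2,2)->(2,0) = 2
Sum: 0 + 2 + 0 + 2 + 1 + 1 + 1 + 2 = 9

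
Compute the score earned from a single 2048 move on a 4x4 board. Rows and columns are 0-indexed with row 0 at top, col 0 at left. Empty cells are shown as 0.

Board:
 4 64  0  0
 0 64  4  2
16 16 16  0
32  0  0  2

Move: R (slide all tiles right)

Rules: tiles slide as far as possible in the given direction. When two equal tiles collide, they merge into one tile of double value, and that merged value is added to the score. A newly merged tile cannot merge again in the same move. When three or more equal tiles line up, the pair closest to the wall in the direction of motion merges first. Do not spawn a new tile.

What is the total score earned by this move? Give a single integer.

Answer: 32

Derivation:
Slide right:
row 0: [4, 64, 0, 0] -> [0, 0, 4, 64]  score +0 (running 0)
row 1: [0, 64, 4, 2] -> [0, 64, 4, 2]  score +0 (running 0)
row 2: [16, 16, 16, 0] -> [0, 0, 16, 32]  score +32 (running 32)
row 3: [32, 0, 0, 2] -> [0, 0, 32, 2]  score +0 (running 32)
Board after move:
 0  0  4 64
 0 64  4  2
 0  0 16 32
 0  0 32  2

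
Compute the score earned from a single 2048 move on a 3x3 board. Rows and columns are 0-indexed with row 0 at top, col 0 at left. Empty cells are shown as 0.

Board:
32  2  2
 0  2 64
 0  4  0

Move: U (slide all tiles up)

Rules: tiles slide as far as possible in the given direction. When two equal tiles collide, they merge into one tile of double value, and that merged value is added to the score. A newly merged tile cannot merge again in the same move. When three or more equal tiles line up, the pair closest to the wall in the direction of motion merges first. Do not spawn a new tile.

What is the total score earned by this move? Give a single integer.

Slide up:
col 0: [32, 0, 0] -> [32, 0, 0]  score +0 (running 0)
col 1: [2, 2, 4] -> [4, 4, 0]  score +4 (running 4)
col 2: [2, 64, 0] -> [2, 64, 0]  score +0 (running 4)
Board after move:
32  4  2
 0  4 64
 0  0  0

Answer: 4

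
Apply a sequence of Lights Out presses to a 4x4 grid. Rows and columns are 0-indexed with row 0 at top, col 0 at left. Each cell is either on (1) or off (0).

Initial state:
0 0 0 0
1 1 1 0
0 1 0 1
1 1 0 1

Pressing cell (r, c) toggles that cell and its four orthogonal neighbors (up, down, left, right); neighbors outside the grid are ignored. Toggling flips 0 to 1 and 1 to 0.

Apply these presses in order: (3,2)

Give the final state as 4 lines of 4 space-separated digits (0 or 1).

Answer: 0 0 0 0
1 1 1 0
0 1 1 1
1 0 1 0

Derivation:
After press 1 at (3,2):
0 0 0 0
1 1 1 0
0 1 1 1
1 0 1 0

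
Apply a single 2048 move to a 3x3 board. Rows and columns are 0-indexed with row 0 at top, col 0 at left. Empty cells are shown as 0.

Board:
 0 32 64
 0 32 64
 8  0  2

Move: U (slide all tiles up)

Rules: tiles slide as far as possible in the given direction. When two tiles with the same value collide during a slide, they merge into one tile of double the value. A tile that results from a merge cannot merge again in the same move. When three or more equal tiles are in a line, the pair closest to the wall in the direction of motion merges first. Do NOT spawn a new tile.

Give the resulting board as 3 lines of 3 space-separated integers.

Answer:   8  64 128
  0   0   2
  0   0   0

Derivation:
Slide up:
col 0: [0, 0, 8] -> [8, 0, 0]
col 1: [32, 32, 0] -> [64, 0, 0]
col 2: [64, 64, 2] -> [128, 2, 0]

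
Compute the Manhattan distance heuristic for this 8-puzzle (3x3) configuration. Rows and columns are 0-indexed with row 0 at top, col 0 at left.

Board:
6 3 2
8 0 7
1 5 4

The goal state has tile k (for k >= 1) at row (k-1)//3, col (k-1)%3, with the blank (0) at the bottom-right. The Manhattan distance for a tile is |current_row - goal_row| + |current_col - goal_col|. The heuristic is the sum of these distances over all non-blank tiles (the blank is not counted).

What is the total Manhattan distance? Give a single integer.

Answer: 16

Derivation:
Tile 6: (0,0)->(1,2) = 3
Tile 3: (0,1)->(0,2) = 1
Tile 2: (0,2)->(0,1) = 1
Tile 8: (1,0)->(2,1) = 2
Tile 7: (1,2)->(2,0) = 3
Tile 1: (2,0)->(0,0) = 2
Tile 5: (2,1)->(1,1) = 1
Tile 4: (2,2)->(1,0) = 3
Sum: 3 + 1 + 1 + 2 + 3 + 2 + 1 + 3 = 16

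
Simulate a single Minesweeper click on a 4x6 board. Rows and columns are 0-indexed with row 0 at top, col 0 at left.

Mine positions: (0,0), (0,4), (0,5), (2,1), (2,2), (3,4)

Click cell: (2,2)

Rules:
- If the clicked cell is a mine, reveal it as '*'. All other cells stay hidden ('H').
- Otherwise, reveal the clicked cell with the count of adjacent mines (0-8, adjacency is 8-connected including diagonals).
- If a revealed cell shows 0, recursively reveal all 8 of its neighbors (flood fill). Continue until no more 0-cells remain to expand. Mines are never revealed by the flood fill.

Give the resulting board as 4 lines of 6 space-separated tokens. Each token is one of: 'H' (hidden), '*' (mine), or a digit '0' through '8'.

H H H H H H
H H H H H H
H H * H H H
H H H H H H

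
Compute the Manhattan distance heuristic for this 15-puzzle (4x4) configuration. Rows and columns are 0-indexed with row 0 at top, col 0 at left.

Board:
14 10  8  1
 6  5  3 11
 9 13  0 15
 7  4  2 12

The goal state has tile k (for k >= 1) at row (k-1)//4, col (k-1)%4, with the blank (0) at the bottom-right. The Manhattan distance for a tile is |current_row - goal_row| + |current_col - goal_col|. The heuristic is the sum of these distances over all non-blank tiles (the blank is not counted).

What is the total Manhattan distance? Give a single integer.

Answer: 34

Derivation:
Tile 14: (0,0)->(3,1) = 4
Tile 10: (0,1)->(2,1) = 2
Tile 8: (0,2)->(1,3) = 2
Tile 1: (0,3)->(0,0) = 3
Tile 6: (1,0)->(1,1) = 1
Tile 5: (1,1)->(1,0) = 1
Tile 3: (1,2)->(0,2) = 1
Tile 11: (1,3)->(2,2) = 2
Tile 9: (2,0)->(2,0) = 0
Tile 13: (2,1)->(3,0) = 2
Tile 15: (2,3)->(3,2) = 2
Tile 7: (3,0)->(1,2) = 4
Tile 4: (3,1)->(0,3) = 5
Tile 2: (3,2)->(0,1) = 4
Tile 12: (3,3)->(2,3) = 1
Sum: 4 + 2 + 2 + 3 + 1 + 1 + 1 + 2 + 0 + 2 + 2 + 4 + 5 + 4 + 1 = 34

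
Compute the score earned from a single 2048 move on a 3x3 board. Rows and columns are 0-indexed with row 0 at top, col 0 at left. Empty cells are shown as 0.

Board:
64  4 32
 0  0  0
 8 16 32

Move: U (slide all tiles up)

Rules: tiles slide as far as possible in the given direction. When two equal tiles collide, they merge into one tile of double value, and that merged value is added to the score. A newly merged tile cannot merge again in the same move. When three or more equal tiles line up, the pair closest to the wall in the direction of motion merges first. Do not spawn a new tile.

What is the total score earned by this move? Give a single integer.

Slide up:
col 0: [64, 0, 8] -> [64, 8, 0]  score +0 (running 0)
col 1: [4, 0, 16] -> [4, 16, 0]  score +0 (running 0)
col 2: [32, 0, 32] -> [64, 0, 0]  score +64 (running 64)
Board after move:
64  4 64
 8 16  0
 0  0  0

Answer: 64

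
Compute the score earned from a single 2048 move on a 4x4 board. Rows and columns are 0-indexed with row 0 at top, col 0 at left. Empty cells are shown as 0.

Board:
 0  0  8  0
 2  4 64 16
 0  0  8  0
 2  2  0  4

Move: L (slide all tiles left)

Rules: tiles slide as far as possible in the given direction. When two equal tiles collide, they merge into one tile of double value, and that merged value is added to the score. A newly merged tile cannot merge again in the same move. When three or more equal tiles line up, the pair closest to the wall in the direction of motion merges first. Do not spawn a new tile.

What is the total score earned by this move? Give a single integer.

Slide left:
row 0: [0, 0, 8, 0] -> [8, 0, 0, 0]  score +0 (running 0)
row 1: [2, 4, 64, 16] -> [2, 4, 64, 16]  score +0 (running 0)
row 2: [0, 0, 8, 0] -> [8, 0, 0, 0]  score +0 (running 0)
row 3: [2, 2, 0, 4] -> [4, 4, 0, 0]  score +4 (running 4)
Board after move:
 8  0  0  0
 2  4 64 16
 8  0  0  0
 4  4  0  0

Answer: 4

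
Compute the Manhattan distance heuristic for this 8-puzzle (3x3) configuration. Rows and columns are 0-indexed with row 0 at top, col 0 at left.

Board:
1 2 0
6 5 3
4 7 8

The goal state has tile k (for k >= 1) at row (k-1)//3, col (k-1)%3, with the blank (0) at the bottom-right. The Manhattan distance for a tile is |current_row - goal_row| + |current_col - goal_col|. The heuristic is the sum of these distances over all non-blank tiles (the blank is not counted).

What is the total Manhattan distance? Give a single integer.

Tile 1: (0,0)->(0,0) = 0
Tile 2: (0,1)->(0,1) = 0
Tile 6: (1,0)->(1,2) = 2
Tile 5: (1,1)->(1,1) = 0
Tile 3: (1,2)->(0,2) = 1
Tile 4: (2,0)->(1,0) = 1
Tile 7: (2,1)->(2,0) = 1
Tile 8: (2,2)->(2,1) = 1
Sum: 0 + 0 + 2 + 0 + 1 + 1 + 1 + 1 = 6

Answer: 6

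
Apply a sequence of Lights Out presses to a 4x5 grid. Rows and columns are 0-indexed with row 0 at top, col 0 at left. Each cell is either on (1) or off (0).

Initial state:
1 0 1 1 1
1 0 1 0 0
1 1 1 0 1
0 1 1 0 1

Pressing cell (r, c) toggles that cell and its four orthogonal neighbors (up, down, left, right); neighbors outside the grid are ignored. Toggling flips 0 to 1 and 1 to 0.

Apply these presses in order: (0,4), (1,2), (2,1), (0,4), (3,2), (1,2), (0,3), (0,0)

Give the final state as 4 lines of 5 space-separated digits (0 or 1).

Answer: 0 1 0 0 0
0 1 1 1 0
0 0 1 0 1
0 1 0 1 1

Derivation:
After press 1 at (0,4):
1 0 1 0 0
1 0 1 0 1
1 1 1 0 1
0 1 1 0 1

After press 2 at (1,2):
1 0 0 0 0
1 1 0 1 1
1 1 0 0 1
0 1 1 0 1

After press 3 at (2,1):
1 0 0 0 0
1 0 0 1 1
0 0 1 0 1
0 0 1 0 1

After press 4 at (0,4):
1 0 0 1 1
1 0 0 1 0
0 0 1 0 1
0 0 1 0 1

After press 5 at (3,2):
1 0 0 1 1
1 0 0 1 0
0 0 0 0 1
0 1 0 1 1

After press 6 at (1,2):
1 0 1 1 1
1 1 1 0 0
0 0 1 0 1
0 1 0 1 1

After press 7 at (0,3):
1 0 0 0 0
1 1 1 1 0
0 0 1 0 1
0 1 0 1 1

After press 8 at (0,0):
0 1 0 0 0
0 1 1 1 0
0 0 1 0 1
0 1 0 1 1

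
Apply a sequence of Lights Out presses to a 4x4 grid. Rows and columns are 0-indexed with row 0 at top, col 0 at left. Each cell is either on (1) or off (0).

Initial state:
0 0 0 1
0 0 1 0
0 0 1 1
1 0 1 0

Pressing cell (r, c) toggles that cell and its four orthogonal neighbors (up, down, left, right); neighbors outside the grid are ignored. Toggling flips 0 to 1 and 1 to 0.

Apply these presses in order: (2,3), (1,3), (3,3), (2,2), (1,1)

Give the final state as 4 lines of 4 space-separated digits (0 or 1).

Answer: 0 1 0 0
1 1 0 0
0 0 1 1
1 0 1 0

Derivation:
After press 1 at (2,3):
0 0 0 1
0 0 1 1
0 0 0 0
1 0 1 1

After press 2 at (1,3):
0 0 0 0
0 0 0 0
0 0 0 1
1 0 1 1

After press 3 at (3,3):
0 0 0 0
0 0 0 0
0 0 0 0
1 0 0 0

After press 4 at (2,2):
0 0 0 0
0 0 1 0
0 1 1 1
1 0 1 0

After press 5 at (1,1):
0 1 0 0
1 1 0 0
0 0 1 1
1 0 1 0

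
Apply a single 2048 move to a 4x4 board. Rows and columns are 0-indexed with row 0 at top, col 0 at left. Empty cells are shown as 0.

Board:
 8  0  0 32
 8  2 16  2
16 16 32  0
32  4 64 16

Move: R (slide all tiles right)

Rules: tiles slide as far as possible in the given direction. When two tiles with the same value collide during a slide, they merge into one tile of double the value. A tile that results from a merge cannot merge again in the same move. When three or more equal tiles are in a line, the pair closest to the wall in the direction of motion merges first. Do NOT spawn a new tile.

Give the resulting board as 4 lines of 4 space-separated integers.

Answer:  0  0  8 32
 8  2 16  2
 0  0 32 32
32  4 64 16

Derivation:
Slide right:
row 0: [8, 0, 0, 32] -> [0, 0, 8, 32]
row 1: [8, 2, 16, 2] -> [8, 2, 16, 2]
row 2: [16, 16, 32, 0] -> [0, 0, 32, 32]
row 3: [32, 4, 64, 16] -> [32, 4, 64, 16]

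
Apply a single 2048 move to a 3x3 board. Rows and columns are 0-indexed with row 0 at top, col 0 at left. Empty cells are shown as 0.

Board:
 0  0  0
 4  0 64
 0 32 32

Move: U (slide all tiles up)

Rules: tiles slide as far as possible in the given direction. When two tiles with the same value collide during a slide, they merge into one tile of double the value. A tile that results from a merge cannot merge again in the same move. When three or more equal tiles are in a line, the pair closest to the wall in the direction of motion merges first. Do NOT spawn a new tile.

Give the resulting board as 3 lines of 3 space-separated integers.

Slide up:
col 0: [0, 4, 0] -> [4, 0, 0]
col 1: [0, 0, 32] -> [32, 0, 0]
col 2: [0, 64, 32] -> [64, 32, 0]

Answer:  4 32 64
 0  0 32
 0  0  0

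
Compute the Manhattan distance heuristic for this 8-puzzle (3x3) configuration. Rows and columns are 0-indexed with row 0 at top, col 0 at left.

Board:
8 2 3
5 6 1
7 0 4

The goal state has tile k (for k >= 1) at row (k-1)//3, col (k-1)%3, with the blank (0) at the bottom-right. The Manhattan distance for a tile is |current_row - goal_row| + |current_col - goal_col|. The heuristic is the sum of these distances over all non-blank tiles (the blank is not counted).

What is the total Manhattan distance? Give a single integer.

Tile 8: at (0,0), goal (2,1), distance |0-2|+|0-1| = 3
Tile 2: at (0,1), goal (0,1), distance |0-0|+|1-1| = 0
Tile 3: at (0,2), goal (0,2), distance |0-0|+|2-2| = 0
Tile 5: at (1,0), goal (1,1), distance |1-1|+|0-1| = 1
Tile 6: at (1,1), goal (1,2), distance |1-1|+|1-2| = 1
Tile 1: at (1,2), goal (0,0), distance |1-0|+|2-0| = 3
Tile 7: at (2,0), goal (2,0), distance |2-2|+|0-0| = 0
Tile 4: at (2,2), goal (1,0), distance |2-1|+|2-0| = 3
Sum: 3 + 0 + 0 + 1 + 1 + 3 + 0 + 3 = 11

Answer: 11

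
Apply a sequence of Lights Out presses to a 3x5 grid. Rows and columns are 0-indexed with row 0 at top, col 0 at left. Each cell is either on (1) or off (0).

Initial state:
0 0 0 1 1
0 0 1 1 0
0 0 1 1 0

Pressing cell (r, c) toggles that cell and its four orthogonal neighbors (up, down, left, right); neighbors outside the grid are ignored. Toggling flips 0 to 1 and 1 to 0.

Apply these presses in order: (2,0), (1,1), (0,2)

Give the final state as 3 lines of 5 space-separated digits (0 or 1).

After press 1 at (2,0):
0 0 0 1 1
1 0 1 1 0
1 1 1 1 0

After press 2 at (1,1):
0 1 0 1 1
0 1 0 1 0
1 0 1 1 0

After press 3 at (0,2):
0 0 1 0 1
0 1 1 1 0
1 0 1 1 0

Answer: 0 0 1 0 1
0 1 1 1 0
1 0 1 1 0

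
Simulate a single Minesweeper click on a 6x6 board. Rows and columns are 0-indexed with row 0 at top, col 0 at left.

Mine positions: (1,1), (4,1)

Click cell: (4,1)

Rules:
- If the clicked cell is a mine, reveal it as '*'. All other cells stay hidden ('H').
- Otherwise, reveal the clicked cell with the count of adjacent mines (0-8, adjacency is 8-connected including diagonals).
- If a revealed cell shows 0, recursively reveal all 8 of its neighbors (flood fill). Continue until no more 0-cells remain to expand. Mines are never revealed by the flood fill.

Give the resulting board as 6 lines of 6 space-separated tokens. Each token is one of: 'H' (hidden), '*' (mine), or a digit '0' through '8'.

H H H H H H
H H H H H H
H H H H H H
H H H H H H
H * H H H H
H H H H H H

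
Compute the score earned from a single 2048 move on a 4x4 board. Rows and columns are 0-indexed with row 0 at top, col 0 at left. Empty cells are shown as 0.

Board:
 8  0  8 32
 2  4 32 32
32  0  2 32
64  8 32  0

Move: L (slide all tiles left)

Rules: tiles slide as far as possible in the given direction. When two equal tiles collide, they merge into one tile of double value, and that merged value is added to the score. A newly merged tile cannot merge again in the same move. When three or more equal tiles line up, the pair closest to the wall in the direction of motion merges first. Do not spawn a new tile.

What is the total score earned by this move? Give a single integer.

Answer: 80

Derivation:
Slide left:
row 0: [8, 0, 8, 32] -> [16, 32, 0, 0]  score +16 (running 16)
row 1: [2, 4, 32, 32] -> [2, 4, 64, 0]  score +64 (running 80)
row 2: [32, 0, 2, 32] -> [32, 2, 32, 0]  score +0 (running 80)
row 3: [64, 8, 32, 0] -> [64, 8, 32, 0]  score +0 (running 80)
Board after move:
16 32  0  0
 2  4 64  0
32  2 32  0
64  8 32  0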